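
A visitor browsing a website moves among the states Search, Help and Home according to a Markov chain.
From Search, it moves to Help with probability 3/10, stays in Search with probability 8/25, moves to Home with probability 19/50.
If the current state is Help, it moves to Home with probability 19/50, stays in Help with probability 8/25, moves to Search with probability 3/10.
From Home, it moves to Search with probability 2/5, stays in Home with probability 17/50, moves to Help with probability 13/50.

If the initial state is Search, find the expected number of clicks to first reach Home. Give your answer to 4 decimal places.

2.6316

Let t(s) be the expected number of clicks to first reach Home from state s, with t(Home) = 0. Conditioning on the first click:
t(Search) = 1 + 0.32·t(Search) + 0.3·t(Help)
t(Help) = 1 + 0.3·t(Search) + 0.32·t(Help)
Solving: t(Search) = 2.6316, t(Help) = 2.6316.
Expected clicks from Search to Home: 2.6316.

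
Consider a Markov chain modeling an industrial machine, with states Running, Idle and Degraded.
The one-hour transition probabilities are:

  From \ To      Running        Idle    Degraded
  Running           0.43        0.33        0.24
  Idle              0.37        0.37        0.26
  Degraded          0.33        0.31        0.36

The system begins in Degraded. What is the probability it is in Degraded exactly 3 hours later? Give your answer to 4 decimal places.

0.2814

Propagate the distribution vector 3 hours from Degraded.
After 0 hours: (0.0000, 0.0000, 1.0000)
After 1 hour: (0.3300, 0.3100, 0.3600)
After 2 hours: (0.3754, 0.3352, 0.2894)
After 3 hours: (0.3809, 0.3376, 0.2814)
P(in Degraded after 3 hours) = 0.2814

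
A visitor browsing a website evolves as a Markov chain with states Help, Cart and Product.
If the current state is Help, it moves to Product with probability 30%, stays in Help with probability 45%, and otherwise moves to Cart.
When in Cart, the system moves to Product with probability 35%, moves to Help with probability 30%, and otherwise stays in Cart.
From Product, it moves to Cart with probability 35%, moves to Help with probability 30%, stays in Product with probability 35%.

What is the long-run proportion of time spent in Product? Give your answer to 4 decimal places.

0.3324

Let the stationary distribution be π with π = πP and π_1 + π_2 + π_3 = 1.
π_1 = 0.45·π_1 + 0.3·π_2 + 0.3·π_3
π_2 = 0.25·π_1 + 0.35·π_2 + 0.35·π_3
Solving with the normalization constraint gives π = (0.3529, 0.3147, 0.3324).
So the stationary probability of Product is 0.3324.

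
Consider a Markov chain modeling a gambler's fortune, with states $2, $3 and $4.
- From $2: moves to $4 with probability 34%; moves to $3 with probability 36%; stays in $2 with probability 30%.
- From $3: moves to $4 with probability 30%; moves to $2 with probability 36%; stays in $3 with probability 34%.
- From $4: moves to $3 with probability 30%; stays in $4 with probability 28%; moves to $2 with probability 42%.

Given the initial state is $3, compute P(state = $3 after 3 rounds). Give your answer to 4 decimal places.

0.3348

Propagate the distribution vector 3 rounds from $3.
After 0 rounds: (0.0000, 1.0000, 0.0000)
After 1 round: (0.3600, 0.3400, 0.3000)
After 2 rounds: (0.3564, 0.3352, 0.3084)
After 3 rounds: (0.3571, 0.3348, 0.3081)
P(in $3 after 3 rounds) = 0.3348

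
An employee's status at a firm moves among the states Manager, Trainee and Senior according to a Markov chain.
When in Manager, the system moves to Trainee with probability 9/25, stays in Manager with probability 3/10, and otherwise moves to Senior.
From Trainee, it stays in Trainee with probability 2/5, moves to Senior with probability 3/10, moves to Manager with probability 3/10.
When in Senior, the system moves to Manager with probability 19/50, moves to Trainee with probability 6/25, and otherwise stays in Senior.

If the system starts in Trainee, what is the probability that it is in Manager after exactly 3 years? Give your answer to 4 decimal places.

0.3269

Propagate the distribution vector 3 years from Trainee.
After 0 years: (0.0000, 1.0000, 0.0000)
After 1 year: (0.3000, 0.4000, 0.3000)
After 2 years: (0.3240, 0.3400, 0.3360)
After 3 years: (0.3269, 0.3333, 0.3398)
P(in Manager after 3 years) = 0.3269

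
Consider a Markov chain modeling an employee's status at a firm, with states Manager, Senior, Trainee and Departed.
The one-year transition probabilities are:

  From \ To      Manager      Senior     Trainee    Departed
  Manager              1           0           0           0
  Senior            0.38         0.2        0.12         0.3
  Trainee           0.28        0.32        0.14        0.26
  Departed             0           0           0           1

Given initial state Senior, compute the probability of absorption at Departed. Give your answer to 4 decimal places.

0.4452

Let h(s) be the probability of absorption at Departed starting from transient state s. Then h(Departed) = 1 and h(Manager) = 0. By first-step analysis:
h(Senior) = 0.38·0 + 0.2·h(Senior) + 0.12·h(Trainee) + 0.3·1
h(Trainee) = 0.28·0 + 0.32·h(Senior) + 0.14·h(Trainee) + 0.26·1
Solving: h(Senior) = 0.4452, h(Trainee) = 0.4680.
Starting from Senior, the probability is 0.4452.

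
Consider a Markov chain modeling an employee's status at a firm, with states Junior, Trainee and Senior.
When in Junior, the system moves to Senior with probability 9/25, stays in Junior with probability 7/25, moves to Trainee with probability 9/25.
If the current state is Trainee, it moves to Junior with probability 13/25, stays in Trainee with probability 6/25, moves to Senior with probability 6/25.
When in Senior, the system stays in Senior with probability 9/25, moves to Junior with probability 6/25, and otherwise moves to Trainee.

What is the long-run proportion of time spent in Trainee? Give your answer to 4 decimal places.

Let the stationary distribution be π with π = πP and π_1 + π_2 + π_3 = 1.
π_1 = 0.28·π_1 + 0.52·π_2 + 0.24·π_3
π_2 = 0.36·π_1 + 0.24·π_2 + 0.4·π_3
Solving with the normalization constraint gives π = (0.3471, 0.3329, 0.3201).
So the stationary probability of Trainee is 0.3329.

0.3329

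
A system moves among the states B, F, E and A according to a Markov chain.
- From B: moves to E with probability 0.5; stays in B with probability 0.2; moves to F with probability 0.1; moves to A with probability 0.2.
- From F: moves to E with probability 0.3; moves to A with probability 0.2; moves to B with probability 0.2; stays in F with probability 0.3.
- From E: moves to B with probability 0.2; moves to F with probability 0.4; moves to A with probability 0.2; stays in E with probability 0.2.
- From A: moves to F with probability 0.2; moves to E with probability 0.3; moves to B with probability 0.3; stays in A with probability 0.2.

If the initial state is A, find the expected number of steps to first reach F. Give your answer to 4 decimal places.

Let t(s) be the expected number of steps to first reach F from state s, with t(F) = 0. Conditioning on the first step:
t(B) = 1 + 0.2·t(B) + 0.5·t(E) + 0.2·t(A)
t(E) = 1 + 0.2·t(B) + 0.2·t(E) + 0.2·t(A)
t(A) = 1 + 0.3·t(B) + 0.3·t(E) + 0.2·t(A)
Solving: t(B) = 4.4218, t(E) = 3.4014, t(A) = 4.1837.
Expected steps from A to F: 4.1837.

4.1837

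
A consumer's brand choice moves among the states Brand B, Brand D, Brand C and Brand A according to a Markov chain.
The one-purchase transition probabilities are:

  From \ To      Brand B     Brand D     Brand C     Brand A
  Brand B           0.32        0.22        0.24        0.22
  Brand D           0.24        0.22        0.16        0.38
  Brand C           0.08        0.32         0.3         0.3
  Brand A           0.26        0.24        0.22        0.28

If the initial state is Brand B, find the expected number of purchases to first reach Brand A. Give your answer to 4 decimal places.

3.6007

Let t(s) be the expected number of purchases to first reach Brand A from state s, with t(Brand A) = 0. Conditioning on the first purchase:
t(Brand B) = 1 + 0.32·t(Brand B) + 0.22·t(Brand D) + 0.24·t(Brand C)
t(Brand D) = 1 + 0.24·t(Brand B) + 0.22·t(Brand D) + 0.16·t(Brand C)
t(Brand C) = 1 + 0.08·t(Brand B) + 0.32·t(Brand D) + 0.3·t(Brand C)
Solving: t(Brand B) = 3.6007, t(Brand D) = 3.0538, t(Brand C) = 3.2361.
Expected purchases from Brand B to Brand A: 3.6007.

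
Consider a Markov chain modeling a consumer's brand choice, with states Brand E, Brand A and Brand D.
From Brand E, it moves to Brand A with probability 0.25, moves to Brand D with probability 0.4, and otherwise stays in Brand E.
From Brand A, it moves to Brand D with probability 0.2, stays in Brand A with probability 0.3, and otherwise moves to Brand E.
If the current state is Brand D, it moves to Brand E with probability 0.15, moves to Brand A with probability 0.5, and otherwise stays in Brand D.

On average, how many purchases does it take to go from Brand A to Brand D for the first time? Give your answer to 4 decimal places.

3.4848

Let t(s) be the expected number of purchases to first reach Brand D from state s, with t(Brand D) = 0. Conditioning on the first purchase:
t(Brand E) = 1 + 0.35·t(Brand E) + 0.25·t(Brand A)
t(Brand A) = 1 + 0.5·t(Brand E) + 0.3·t(Brand A)
Solving: t(Brand E) = 2.8788, t(Brand A) = 3.4848.
Expected purchases from Brand A to Brand D: 3.4848.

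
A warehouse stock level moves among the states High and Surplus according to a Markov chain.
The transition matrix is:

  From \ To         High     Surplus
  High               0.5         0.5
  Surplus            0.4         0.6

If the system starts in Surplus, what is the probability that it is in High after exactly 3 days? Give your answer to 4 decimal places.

0.4440

Propagate the distribution vector 3 days from Surplus.
After 0 days: (0.0000, 1.0000)
After 1 day: (0.4000, 0.6000)
After 2 days: (0.4400, 0.5600)
After 3 days: (0.4440, 0.5560)
P(in High after 3 days) = 0.4440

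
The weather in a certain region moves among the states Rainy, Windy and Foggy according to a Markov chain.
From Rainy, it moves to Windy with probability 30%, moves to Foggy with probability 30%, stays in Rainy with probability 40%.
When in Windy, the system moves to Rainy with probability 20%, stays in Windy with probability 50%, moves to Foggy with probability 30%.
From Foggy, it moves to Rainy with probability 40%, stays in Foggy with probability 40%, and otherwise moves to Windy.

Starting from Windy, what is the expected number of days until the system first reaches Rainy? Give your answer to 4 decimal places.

Let t(s) be the expected number of days to first reach Rainy from state s, with t(Rainy) = 0. Conditioning on the first day:
t(Windy) = 1 + 0.5·t(Windy) + 0.3·t(Foggy)
t(Foggy) = 1 + 0.2·t(Windy) + 0.4·t(Foggy)
Solving: t(Windy) = 3.7500, t(Foggy) = 2.9167.
Expected days from Windy to Rainy: 3.7500.

3.7500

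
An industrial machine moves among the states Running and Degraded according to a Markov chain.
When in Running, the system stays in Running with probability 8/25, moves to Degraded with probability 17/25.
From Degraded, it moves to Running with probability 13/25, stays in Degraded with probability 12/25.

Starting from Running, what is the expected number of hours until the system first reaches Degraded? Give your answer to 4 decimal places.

1.4706

Let t(s) be the expected number of hours to first reach Degraded from state s, with t(Degraded) = 0. Conditioning on the first hour:
t(Running) = 1 + 0.32·t(Running)
Solving: t(Running) = 1.4706.
Expected hours from Running to Degraded: 1.4706.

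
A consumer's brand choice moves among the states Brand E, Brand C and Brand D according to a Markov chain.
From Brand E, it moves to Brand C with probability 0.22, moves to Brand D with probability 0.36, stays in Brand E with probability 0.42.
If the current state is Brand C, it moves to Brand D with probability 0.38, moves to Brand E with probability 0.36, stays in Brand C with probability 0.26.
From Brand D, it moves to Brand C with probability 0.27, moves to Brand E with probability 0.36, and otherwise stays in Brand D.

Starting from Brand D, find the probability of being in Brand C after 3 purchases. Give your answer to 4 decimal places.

0.2484

Propagate the distribution vector 3 purchases from Brand D.
After 0 purchases: (0.0000, 0.0000, 1.0000)
After 1 purchase: (0.3600, 0.2700, 0.3700)
After 2 purchases: (0.3816, 0.2493, 0.3691)
After 3 purchases: (0.3829, 0.2484, 0.3687)
P(in Brand C after 3 purchases) = 0.2484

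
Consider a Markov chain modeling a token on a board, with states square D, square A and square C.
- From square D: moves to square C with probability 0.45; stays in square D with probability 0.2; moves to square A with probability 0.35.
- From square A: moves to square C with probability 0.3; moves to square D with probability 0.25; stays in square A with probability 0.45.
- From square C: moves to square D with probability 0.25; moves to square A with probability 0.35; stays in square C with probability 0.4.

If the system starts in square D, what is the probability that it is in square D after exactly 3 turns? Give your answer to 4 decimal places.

0.2380

Propagate the distribution vector 3 turns from square D.
After 0 turns: (1.0000, 0.0000, 0.0000)
After 1 turn: (0.2000, 0.3500, 0.4500)
After 2 turns: (0.2400, 0.3850, 0.3750)
After 3 turns: (0.2380, 0.3885, 0.3735)
P(in square D after 3 turns) = 0.2380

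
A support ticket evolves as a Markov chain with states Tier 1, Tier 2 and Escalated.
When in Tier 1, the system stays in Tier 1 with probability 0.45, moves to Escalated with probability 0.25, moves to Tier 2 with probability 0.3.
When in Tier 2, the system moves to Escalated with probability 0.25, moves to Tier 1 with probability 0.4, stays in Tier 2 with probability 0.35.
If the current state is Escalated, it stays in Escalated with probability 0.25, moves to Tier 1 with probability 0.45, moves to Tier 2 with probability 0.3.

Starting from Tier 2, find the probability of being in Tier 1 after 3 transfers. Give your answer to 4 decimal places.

0.4341

Propagate the distribution vector 3 transfers from Tier 2.
After 0 transfers: (0.0000, 1.0000, 0.0000)
After 1 transfer: (0.4000, 0.3500, 0.2500)
After 2 transfers: (0.4325, 0.3175, 0.2500)
After 3 transfers: (0.4341, 0.3159, 0.2500)
P(in Tier 1 after 3 transfers) = 0.4341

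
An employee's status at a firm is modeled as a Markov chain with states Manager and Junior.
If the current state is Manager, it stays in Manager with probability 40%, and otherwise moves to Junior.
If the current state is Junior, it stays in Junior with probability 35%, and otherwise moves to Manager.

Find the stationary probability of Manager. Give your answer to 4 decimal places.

Let the stationary distribution be π with π = πP and π_1 + π_2 = 1.
π_1 = 0.4·π_1 + 0.65·π_2
Solving with the normalization constraint gives π = (0.5200, 0.4800).
So the stationary probability of Manager is 0.5200.

0.5200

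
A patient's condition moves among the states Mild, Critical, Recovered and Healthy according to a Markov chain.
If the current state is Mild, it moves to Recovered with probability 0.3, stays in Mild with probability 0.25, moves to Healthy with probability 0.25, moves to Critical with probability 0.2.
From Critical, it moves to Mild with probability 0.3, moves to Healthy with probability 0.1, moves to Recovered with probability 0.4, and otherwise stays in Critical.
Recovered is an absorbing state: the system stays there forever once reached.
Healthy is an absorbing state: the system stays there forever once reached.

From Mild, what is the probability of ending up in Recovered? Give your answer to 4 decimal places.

Let h(s) be the probability of absorption at Recovered starting from transient state s. Then h(Recovered) = 1 and h(Healthy) = 0. By first-step analysis:
h(Mild) = 0.25·h(Mild) + 0.2·h(Critical) + 0.3·1 + 0.25·0
h(Critical) = 0.3·h(Mild) + 0.2·h(Critical) + 0.4·1 + 0.1·0
Solving: h(Mild) = 0.5926, h(Critical) = 0.7222.
Starting from Mild, the probability is 0.5926.

0.5926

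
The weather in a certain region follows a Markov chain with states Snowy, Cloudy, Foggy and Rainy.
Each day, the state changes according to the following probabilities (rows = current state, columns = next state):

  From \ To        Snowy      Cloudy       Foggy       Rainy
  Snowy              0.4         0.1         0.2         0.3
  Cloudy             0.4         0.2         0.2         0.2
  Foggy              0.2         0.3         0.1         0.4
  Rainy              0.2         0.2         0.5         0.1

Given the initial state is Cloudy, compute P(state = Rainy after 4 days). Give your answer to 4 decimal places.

Propagate the distribution vector 4 days from Cloudy.
After 0 days: (0.0000, 1.0000, 0.0000, 0.0000)
After 1 day: (0.4000, 0.2000, 0.2000, 0.2000)
After 2 days: (0.3200, 0.1800, 0.2400, 0.2600)
After 3 days: (0.3000, 0.1920, 0.2540, 0.2540)
After 4 days: (0.2984, 0.1954, 0.2508, 0.2554)
P(in Rainy after 4 days) = 0.2554

0.2554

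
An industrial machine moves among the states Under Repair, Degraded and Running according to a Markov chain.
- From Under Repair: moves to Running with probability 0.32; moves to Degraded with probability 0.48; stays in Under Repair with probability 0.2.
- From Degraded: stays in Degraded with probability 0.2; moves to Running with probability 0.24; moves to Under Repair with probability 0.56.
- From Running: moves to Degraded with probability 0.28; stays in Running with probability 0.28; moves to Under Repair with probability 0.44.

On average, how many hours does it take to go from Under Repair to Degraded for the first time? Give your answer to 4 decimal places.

Let t(s) be the expected number of hours to first reach Degraded from state s, with t(Degraded) = 0. Conditioning on the first hour:
t(Under Repair) = 1 + 0.2·t(Under Repair) + 0.32·t(Running)
t(Running) = 1 + 0.44·t(Under Repair) + 0.28·t(Running)
Solving: t(Under Repair) = 2.3897, t(Running) = 2.8493.
Expected hours from Under Repair to Degraded: 2.3897.

2.3897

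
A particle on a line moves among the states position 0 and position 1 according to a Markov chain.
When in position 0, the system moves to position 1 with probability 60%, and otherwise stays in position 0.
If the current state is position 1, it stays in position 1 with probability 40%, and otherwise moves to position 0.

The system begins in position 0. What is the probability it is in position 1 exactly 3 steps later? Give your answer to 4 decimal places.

Propagate the distribution vector 3 steps from position 0.
After 0 steps: (1.0000, 0.0000)
After 1 step: (0.4000, 0.6000)
After 2 steps: (0.5200, 0.4800)
After 3 steps: (0.4960, 0.5040)
P(in position 1 after 3 steps) = 0.5040

0.5040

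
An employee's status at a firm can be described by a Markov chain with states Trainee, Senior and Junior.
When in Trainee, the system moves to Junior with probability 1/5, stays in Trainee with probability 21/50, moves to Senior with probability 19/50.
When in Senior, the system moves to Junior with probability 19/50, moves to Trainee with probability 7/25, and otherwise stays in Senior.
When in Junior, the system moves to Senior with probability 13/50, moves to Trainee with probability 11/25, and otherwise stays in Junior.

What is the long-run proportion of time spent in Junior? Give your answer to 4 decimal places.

0.2886

Let the stationary distribution be π with π = πP and π_1 + π_2 + π_3 = 1.
π_1 = 0.42·π_1 + 0.28·π_2 + 0.44·π_3
π_2 = 0.38·π_1 + 0.34·π_2 + 0.26·π_3
Solving with the normalization constraint gives π = (0.3793, 0.3321, 0.2886).
So the stationary probability of Junior is 0.2886.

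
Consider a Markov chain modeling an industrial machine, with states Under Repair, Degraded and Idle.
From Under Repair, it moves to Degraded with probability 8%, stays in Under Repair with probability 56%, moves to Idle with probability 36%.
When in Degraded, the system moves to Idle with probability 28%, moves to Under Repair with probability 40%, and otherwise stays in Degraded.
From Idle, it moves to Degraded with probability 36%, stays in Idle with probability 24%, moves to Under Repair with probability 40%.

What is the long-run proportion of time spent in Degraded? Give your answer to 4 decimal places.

0.2179

Let the stationary distribution be π with π = πP and π_1 + π_2 + π_3 = 1.
π_1 = 0.56·π_1 + 0.4·π_2 + 0.4·π_3
π_2 = 0.08·π_1 + 0.32·π_2 + 0.36·π_3
Solving with the normalization constraint gives π = (0.4762, 0.2179, 0.3059).
So the stationary probability of Degraded is 0.2179.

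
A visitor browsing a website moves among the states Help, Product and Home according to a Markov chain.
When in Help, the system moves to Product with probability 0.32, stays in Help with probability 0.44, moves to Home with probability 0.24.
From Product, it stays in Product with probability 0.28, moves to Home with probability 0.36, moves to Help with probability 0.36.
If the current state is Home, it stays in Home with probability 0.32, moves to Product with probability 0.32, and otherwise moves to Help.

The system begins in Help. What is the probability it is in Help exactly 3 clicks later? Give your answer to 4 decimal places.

0.3916

Propagate the distribution vector 3 clicks from Help.
After 0 clicks: (1.0000, 0.0000, 0.0000)
After 1 click: (0.4400, 0.3200, 0.2400)
After 2 clicks: (0.3952, 0.3072, 0.2976)
After 3 clicks: (0.3916, 0.3077, 0.3007)
P(in Help after 3 clicks) = 0.3916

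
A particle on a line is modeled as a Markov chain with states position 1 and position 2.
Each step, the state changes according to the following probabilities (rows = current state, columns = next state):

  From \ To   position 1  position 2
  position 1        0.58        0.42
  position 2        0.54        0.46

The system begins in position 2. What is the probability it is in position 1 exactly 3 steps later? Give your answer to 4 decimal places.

Propagate the distribution vector 3 steps from position 2.
After 0 steps: (0.0000, 1.0000)
After 1 step: (0.5400, 0.4600)
After 2 steps: (0.5616, 0.4384)
After 3 steps: (0.5625, 0.4375)
P(in position 1 after 3 steps) = 0.5625

0.5625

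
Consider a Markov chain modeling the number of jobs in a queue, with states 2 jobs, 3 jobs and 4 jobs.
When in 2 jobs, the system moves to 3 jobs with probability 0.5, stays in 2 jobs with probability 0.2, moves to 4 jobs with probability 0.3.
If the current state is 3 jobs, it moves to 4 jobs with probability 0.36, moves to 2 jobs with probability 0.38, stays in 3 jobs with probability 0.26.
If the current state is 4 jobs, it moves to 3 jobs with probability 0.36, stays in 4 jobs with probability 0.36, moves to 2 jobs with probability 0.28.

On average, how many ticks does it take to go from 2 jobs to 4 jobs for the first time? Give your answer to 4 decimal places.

3.0846

Let t(s) be the expected number of ticks to first reach 4 jobs from state s, with t(4 jobs) = 0. Conditioning on the first tick:
t(2 jobs) = 1 + 0.2·t(2 jobs) + 0.5·t(3 jobs)
t(3 jobs) = 1 + 0.38·t(2 jobs) + 0.26·t(3 jobs)
Solving: t(2 jobs) = 3.0846, t(3 jobs) = 2.9353.
Expected ticks from 2 jobs to 4 jobs: 3.0846.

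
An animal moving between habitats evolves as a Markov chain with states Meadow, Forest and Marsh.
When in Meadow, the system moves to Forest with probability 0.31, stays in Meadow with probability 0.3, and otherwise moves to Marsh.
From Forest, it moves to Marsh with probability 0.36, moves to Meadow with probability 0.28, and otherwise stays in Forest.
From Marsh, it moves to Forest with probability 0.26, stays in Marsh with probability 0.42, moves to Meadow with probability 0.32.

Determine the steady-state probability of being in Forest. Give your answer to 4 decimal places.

0.3057

Let the stationary distribution be π with π = πP and π_1 + π_2 + π_3 = 1.
π_1 = 0.3·π_1 + 0.28·π_2 + 0.32·π_3
π_2 = 0.31·π_1 + 0.36·π_2 + 0.26·π_3
Solving with the normalization constraint gives π = (0.3017, 0.3057, 0.3926).
So the stationary probability of Forest is 0.3057.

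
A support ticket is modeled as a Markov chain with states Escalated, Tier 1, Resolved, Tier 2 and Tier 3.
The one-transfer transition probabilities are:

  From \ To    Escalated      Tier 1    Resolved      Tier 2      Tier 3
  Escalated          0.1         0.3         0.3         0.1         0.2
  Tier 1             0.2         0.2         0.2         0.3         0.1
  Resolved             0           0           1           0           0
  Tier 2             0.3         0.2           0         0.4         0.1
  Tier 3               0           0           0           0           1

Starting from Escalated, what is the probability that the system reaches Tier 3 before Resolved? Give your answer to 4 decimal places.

Let h(s) be the probability of absorption at Tier 3 starting from transient state s. Then h(Tier 3) = 1 and h(Resolved) = 0. By first-step analysis:
h(Escalated) = 0.1·h(Escalated) + 0.3·h(Tier 1) + 0.3·0 + 0.1·h(Tier 2) + 0.2·1
h(Tier 1) = 0.2·h(Escalated) + 0.2·h(Tier 1) + 0.2·0 + 0.3·h(Tier 2) + 0.1·1
h(Tier 2) = 0.3·h(Escalated) + 0.2·h(Tier 1) + 0.4·h(Tier 2) + 0.1·1
Solving: h(Escalated) = 0.4216, h(Tier 1) = 0.4251, h(Tier 2) = 0.5192.
Starting from Escalated, the probability is 0.4216.

0.4216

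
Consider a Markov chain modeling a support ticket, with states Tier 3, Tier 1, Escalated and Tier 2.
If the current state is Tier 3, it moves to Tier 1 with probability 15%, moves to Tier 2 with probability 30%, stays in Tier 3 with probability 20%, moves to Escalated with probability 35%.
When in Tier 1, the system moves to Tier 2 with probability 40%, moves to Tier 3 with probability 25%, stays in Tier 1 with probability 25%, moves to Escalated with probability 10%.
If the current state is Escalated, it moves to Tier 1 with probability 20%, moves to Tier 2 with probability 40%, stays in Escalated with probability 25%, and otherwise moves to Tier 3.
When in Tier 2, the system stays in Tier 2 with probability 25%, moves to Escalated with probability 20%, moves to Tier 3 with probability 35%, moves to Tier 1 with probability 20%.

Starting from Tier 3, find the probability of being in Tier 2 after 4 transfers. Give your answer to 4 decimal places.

Propagate the distribution vector 4 transfers from Tier 3.
After 0 transfers: (1.0000, 0.0000, 0.0000, 0.0000)
After 1 transfer: (0.2000, 0.1500, 0.3500, 0.3000)
After 2 transfers: (0.2350, 0.1975, 0.2325, 0.3350)
After 3 transfers: (0.2485, 0.1981, 0.2271, 0.3263)
After 4 transfers: (0.2475, 0.1975, 0.2288, 0.3262)
P(in Tier 2 after 4 transfers) = 0.3262

0.3262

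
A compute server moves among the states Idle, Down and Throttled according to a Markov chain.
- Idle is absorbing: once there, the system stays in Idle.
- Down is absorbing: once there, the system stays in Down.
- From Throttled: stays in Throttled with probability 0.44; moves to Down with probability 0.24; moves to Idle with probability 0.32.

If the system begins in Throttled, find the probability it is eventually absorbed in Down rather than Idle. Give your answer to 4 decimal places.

0.4286

Let h(s) be the probability of absorption at Down starting from transient state s. Then h(Down) = 1 and h(Idle) = 0. By first-step analysis:
h(Throttled) = 0.32·0 + 0.24·1 + 0.44·h(Throttled)
Solving: h(Throttled) = 0.4286.
Starting from Throttled, the probability is 0.4286.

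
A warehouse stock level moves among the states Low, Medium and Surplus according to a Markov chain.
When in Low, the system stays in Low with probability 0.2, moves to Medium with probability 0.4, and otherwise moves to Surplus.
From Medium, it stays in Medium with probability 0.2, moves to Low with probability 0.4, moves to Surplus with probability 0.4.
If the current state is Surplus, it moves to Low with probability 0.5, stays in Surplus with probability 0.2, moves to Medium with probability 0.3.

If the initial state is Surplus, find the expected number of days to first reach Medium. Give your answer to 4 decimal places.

2.9545

Let t(s) be the expected number of days to first reach Medium from state s, with t(Medium) = 0. Conditioning on the first day:
t(Low) = 1 + 0.2·t(Low) + 0.4·t(Surplus)
t(Surplus) = 1 + 0.5·t(Low) + 0.2·t(Surplus)
Solving: t(Low) = 2.7273, t(Surplus) = 2.9545.
Expected days from Surplus to Medium: 2.9545.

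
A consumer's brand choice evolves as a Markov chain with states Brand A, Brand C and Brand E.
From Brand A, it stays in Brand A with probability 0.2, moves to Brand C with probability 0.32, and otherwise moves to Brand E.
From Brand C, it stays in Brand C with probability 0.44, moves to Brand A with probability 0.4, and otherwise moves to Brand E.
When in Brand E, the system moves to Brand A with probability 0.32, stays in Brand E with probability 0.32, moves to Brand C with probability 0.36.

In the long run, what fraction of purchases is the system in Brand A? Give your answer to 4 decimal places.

Let the stationary distribution be π with π = πP and π_1 + π_2 + π_3 = 1.
π_1 = 0.2·π_1 + 0.4·π_2 + 0.32·π_3
π_2 = 0.32·π_1 + 0.44·π_2 + 0.36·π_3
Solving with the normalization constraint gives π = (0.3127, 0.3777, 0.3096).
So the stationary probability of Brand A is 0.3127.

0.3127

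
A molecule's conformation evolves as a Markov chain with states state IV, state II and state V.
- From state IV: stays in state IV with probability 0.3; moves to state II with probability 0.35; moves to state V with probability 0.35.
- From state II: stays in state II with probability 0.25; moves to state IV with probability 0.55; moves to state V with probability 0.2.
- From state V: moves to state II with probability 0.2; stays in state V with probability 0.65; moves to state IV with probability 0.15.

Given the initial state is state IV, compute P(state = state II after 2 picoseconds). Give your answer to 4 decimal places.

0.2625

Sum over the intermediate state after 1 picosecond:
P = P(state IV→state IV)·P(state IV→state II) + P(state IV→state II)·P(state II→state II) + P(state IV→state V)·P(state V→state II)
  = 0.3×0.35 + 0.35×0.25 + 0.35×0.2
  = 0.1050 + 0.0875 + 0.0700 = 0.2625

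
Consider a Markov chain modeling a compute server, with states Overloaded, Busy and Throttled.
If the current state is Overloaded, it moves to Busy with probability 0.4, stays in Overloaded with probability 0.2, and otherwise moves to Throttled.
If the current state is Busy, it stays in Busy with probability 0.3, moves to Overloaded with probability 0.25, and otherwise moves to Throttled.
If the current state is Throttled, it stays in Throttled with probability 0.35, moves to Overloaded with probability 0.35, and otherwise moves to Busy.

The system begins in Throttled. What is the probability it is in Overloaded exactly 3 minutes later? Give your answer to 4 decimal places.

0.2764

Propagate the distribution vector 3 minutes from Throttled.
After 0 minutes: (0.0000, 0.0000, 1.0000)
After 1 minute: (0.3500, 0.3000, 0.3500)
After 2 minutes: (0.2675, 0.3350, 0.3975)
After 3 minutes: (0.2764, 0.3268, 0.3969)
P(in Overloaded after 3 minutes) = 0.2764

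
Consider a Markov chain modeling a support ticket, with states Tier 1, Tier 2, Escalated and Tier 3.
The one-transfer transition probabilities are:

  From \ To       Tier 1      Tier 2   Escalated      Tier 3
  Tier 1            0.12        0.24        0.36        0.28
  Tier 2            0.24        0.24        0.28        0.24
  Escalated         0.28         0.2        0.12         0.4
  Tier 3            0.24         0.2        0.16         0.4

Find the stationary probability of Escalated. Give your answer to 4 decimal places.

0.2217

Let the stationary distribution be π with π = πP and π_1 + π_2 + π_3 + π_4 = 1.
π_1 = 0.12·π_1 + 0.24·π_2 + 0.28·π_3 + 0.24·π_4
π_2 = 0.24·π_1 + 0.24·π_2 + 0.2·π_3 + 0.2·π_4
π_3 = 0.36·π_1 + 0.28·π_2 + 0.12·π_3 + 0.16·π_4
Solving with the normalization constraint gives π = (0.2222, 0.2176, 0.2217, 0.3385).
So the stationary probability of Escalated is 0.2217.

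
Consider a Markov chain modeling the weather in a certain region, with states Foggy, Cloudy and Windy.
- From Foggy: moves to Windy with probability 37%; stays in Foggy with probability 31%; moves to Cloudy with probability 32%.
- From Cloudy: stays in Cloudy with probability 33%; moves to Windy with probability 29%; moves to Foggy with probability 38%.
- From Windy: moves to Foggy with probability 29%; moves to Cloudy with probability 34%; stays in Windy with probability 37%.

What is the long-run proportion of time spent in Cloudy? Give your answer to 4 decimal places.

0.3302

Let the stationary distribution be π with π = πP and π_1 + π_2 + π_3 = 1.
π_1 = 0.31·π_1 + 0.38·π_2 + 0.29·π_3
π_2 = 0.32·π_1 + 0.33·π_2 + 0.34·π_3
Solving with the normalization constraint gives π = (0.3262, 0.3302, 0.3436).
So the stationary probability of Cloudy is 0.3302.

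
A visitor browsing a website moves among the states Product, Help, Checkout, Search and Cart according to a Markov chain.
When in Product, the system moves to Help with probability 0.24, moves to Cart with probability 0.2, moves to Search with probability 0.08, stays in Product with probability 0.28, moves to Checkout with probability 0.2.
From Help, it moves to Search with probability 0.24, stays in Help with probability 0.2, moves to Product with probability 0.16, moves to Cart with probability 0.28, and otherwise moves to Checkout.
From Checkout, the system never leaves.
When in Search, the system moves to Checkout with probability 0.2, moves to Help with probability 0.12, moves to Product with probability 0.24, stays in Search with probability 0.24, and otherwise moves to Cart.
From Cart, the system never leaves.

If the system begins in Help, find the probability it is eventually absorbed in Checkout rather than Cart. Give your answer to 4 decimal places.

Let h(s) be the probability of absorption at Checkout starting from transient state s. Then h(Checkout) = 1 and h(Cart) = 0. By first-step analysis:
h(Product) = 0.28·h(Product) + 0.24·h(Help) + 0.2·1 + 0.08·h(Search) + 0.2·0
h(Help) = 0.16·h(Product) + 0.2·h(Help) + 0.12·1 + 0.24·h(Search) + 0.28·0
h(Search) = 0.24·h(Product) + 0.12·h(Help) + 0.2·1 + 0.24·h(Search) + 0.2·0
Solving: h(Product) = 0.4570, h(Help) = 0.3817, h(Search) = 0.4677.
Starting from Help, the probability is 0.3817.

0.3817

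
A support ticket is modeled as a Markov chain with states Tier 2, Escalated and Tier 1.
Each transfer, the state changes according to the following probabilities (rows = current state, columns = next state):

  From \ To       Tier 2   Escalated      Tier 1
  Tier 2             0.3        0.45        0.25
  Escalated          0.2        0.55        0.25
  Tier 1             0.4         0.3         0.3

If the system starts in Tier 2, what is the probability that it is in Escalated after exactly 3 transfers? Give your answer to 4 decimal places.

0.4564

Propagate the distribution vector 3 transfers from Tier 2.
After 0 transfers: (1.0000, 0.0000, 0.0000)
After 1 transfer: (0.3000, 0.4500, 0.2500)
After 2 transfers: (0.2800, 0.4575, 0.2625)
After 3 transfers: (0.2805, 0.4564, 0.2631)
P(in Escalated after 3 transfers) = 0.4564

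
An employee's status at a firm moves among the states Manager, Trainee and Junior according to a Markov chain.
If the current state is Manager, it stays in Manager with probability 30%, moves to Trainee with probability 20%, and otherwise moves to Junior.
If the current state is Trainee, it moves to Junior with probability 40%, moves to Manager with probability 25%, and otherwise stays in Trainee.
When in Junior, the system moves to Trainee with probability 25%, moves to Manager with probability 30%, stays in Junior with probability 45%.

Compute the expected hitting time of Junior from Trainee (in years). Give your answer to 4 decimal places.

Let t(s) be the expected number of years to first reach Junior from state s, with t(Junior) = 0. Conditioning on the first year:
t(Manager) = 1 + 0.3·t(Manager) + 0.2·t(Trainee)
t(Trainee) = 1 + 0.25·t(Manager) + 0.35·t(Trainee)
Solving: t(Manager) = 2.0988, t(Trainee) = 2.3457.
Expected years from Trainee to Junior: 2.3457.

2.3457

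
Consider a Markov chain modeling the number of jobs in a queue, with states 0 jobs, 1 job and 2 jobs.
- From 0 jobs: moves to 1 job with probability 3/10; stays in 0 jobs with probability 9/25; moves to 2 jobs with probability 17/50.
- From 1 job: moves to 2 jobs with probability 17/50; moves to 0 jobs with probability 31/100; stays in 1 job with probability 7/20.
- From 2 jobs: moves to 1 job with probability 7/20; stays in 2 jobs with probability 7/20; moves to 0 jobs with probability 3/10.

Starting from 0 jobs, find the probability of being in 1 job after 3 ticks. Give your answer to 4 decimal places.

Propagate the distribution vector 3 ticks from 0 jobs.
After 0 ticks: (1.0000, 0.0000, 0.0000)
After 1 tick: (0.3600, 0.3000, 0.3400)
After 2 ticks: (0.3246, 0.3320, 0.3434)
After 3 ticks: (0.3228, 0.3338, 0.3434)
P(in 1 job after 3 ticks) = 0.3338

0.3338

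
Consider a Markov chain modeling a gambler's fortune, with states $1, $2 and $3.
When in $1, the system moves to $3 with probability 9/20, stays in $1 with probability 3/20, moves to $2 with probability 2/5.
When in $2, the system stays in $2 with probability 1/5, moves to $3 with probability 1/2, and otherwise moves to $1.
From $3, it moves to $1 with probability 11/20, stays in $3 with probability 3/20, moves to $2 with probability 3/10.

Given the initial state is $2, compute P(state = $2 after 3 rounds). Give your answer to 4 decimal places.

0.3070

Propagate the distribution vector 3 rounds from $2.
After 0 rounds: (0.0000, 1.0000, 0.0000)
After 1 round: (0.3000, 0.2000, 0.5000)
After 2 rounds: (0.3800, 0.3100, 0.3100)
After 3 rounds: (0.3205, 0.3070, 0.3725)
P(in $2 after 3 rounds) = 0.3070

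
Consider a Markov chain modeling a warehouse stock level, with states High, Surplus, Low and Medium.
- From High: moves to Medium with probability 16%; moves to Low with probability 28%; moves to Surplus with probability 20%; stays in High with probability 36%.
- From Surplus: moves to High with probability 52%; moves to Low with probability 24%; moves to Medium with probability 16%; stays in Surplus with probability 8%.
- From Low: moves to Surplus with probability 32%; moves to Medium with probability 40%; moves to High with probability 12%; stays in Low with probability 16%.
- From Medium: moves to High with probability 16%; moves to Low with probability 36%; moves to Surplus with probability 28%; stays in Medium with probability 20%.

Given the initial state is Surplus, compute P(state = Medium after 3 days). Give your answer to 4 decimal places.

0.2316

Propagate the distribution vector 3 days from Surplus.
After 0 days: (0.0000, 1.0000, 0.0000, 0.0000)
After 1 day: (0.5200, 0.0800, 0.2400, 0.1600)
After 2 days: (0.2832, 0.2320, 0.2608, 0.2240)
After 3 days: (0.2897, 0.2214, 0.2573, 0.2316)
P(in Medium after 3 days) = 0.2316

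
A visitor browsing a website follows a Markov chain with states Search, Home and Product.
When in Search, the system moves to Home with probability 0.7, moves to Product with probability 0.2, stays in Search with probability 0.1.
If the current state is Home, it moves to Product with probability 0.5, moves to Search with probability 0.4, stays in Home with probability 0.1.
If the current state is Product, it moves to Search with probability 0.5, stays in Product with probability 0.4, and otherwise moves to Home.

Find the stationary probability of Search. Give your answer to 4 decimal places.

Let the stationary distribution be π with π = πP and π_1 + π_2 + π_3 = 1.
π_1 = 0.1·π_1 + 0.4·π_2 + 0.5·π_3
π_2 = 0.7·π_1 + 0.1·π_2 + 0.1·π_3
Solving with the normalization constraint gives π = (0.3356, 0.3014, 0.3630).
So the stationary probability of Search is 0.3356.

0.3356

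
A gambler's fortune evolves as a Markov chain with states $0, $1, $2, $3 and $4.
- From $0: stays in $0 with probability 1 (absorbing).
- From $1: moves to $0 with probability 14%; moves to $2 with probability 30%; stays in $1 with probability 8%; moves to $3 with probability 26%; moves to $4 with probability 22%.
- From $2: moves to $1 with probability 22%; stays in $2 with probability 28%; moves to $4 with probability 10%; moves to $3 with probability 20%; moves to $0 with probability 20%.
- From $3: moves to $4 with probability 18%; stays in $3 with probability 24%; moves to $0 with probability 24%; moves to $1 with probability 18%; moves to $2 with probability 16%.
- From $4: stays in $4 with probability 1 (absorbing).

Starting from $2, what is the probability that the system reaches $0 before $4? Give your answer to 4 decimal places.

Let h(s) be the probability of absorption at $0 starting from transient state s. Then h($0) = 1 and h($4) = 0. By first-step analysis:
h($1) = 0.14·1 + 0.08·h($1) + 0.3·h($2) + 0.26·h($3) + 0.22·0
h($2) = 0.2·1 + 0.22·h($1) + 0.28·h($2) + 0.2·h($3) + 0.1·0
h($3) = 0.24·1 + 0.18·h($1) + 0.16·h($2) + 0.24·h($3) + 0.18·0
Solving: h($1) = 0.5008, h($2) = 0.5857, h($3) = 0.5577.
Starting from $2, the probability is 0.5857.

0.5857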